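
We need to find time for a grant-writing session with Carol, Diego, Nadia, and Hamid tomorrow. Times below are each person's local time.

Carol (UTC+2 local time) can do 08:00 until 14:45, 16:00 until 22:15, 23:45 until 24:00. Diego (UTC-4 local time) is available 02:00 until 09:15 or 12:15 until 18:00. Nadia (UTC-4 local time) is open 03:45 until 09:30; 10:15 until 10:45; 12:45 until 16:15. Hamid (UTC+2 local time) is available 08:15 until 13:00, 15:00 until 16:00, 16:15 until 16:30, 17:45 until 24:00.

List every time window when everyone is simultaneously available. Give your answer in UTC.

07:45-11:00, 16:45-20:15

Carol in UTC: 06:00-12:45, 14:00-20:15, 21:45-22:00 (subtract 2h to convert from UTC+2).
Diego in UTC: 06:00-13:15, 16:15-22:00 (add 4h to convert from UTC-4).
Nadia in UTC: 07:45-13:30, 14:15-14:45, 16:45-20:15 (add 4h to convert from UTC-4).
Hamid in UTC: 06:15-11:00, 13:00-14:00, 14:15-14:30, 15:45-22:00 (subtract 2h to convert from UTC+2).
Carol ∩ Diego: 06:00-12:45, 16:15-20:15, 21:45-22:00.
Carol ∩ Diego ∩ Nadia: 07:45-12:45, 16:45-20:15.
Carol ∩ Diego ∩ Nadia ∩ Hamid: 07:45-11:00, 16:45-20:15.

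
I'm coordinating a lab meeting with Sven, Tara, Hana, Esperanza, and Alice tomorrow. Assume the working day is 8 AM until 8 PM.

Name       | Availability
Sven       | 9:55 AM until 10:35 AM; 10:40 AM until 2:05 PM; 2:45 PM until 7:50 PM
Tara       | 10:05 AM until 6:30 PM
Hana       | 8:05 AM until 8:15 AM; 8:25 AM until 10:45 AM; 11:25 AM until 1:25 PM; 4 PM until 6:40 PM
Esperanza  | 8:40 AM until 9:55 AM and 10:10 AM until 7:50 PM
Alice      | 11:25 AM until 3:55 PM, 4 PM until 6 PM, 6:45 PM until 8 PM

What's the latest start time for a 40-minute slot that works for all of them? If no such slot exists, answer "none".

Sven ∩ Tara: 10:05-10:35, 10:40-14:05, 14:45-18:30.
Sven ∩ Tara ∩ Hana: 10:05-10:35, 10:40-10:45, 11:25-13:25, 16:00-18:30.
Sven ∩ Tara ∩ Hana ∩ Esperanza: 10:10-10:35, 10:40-10:45, 11:25-13:25, 16:00-18:30.
Sven ∩ Tara ∩ Hana ∩ Esperanza ∩ Alice: 11:25-13:25, 16:00-18:00.
Those are the intersection windows.
The last common window of at least 40 minutes is 16:00-18:00; a 40-minute meeting can start as late as 17:20 and still end by 18:00.

17:20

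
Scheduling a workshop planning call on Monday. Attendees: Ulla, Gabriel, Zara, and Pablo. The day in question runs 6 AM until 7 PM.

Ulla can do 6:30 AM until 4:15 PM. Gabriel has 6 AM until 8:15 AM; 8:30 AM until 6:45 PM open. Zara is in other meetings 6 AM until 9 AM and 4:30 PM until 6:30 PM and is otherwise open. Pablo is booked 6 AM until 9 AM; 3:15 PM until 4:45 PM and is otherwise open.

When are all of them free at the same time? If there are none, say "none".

09:00-15:15

Ulla free: 06:30-16:15.
Gabriel free: 06:00-08:15, 08:30-18:45.
Zara free: 09:00-16:30, 18:30-19:00 (invert busy blocks within the working day).
Pablo free: 09:00-15:15, 16:45-19:00 (invert busy blocks within the working day).
Ulla ∩ Gabriel: 06:30-08:15, 08:30-16:15.
Ulla ∩ Gabriel ∩ Zara: 09:00-16:15.
Ulla ∩ Gabriel ∩ Zara ∩ Pablo: 09:00-15:15.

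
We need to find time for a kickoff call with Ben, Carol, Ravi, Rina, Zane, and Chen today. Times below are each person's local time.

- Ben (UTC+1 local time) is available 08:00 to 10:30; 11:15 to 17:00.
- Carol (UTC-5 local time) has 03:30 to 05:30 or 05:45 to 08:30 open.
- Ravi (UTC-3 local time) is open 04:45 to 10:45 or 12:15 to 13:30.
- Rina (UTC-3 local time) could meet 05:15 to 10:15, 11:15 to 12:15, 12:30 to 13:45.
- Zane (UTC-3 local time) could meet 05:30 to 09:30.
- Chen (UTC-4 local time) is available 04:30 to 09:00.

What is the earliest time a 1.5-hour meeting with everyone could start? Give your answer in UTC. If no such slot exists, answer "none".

10:45

Ben in UTC: 07:00-09:30, 10:15-16:00 (subtract 1h to convert from UTC+1).
Carol in UTC: 08:30-10:30, 10:45-13:30 (add 5h to convert from UTC-5).
Ravi in UTC: 07:45-13:45, 15:15-16:30 (add 3h to convert from UTC-3).
Rina in UTC: 08:15-13:15, 14:15-15:15, 15:30-16:45 (add 3h to convert from UTC-3).
Zane in UTC: 08:30-12:30 (add 3h to convert from UTC-3).
Chen in UTC: 08:30-13:00 (add 4h to convert from UTC-4).
Ben ∩ Carol: 08:30-09:30, 10:15-10:30, 10:45-13:30.
Ben ∩ Carol ∩ Ravi: 08:30-09:30, 10:15-10:30, 10:45-13:30.
Ben ∩ Carol ∩ Ravi ∩ Rina: 08:30-09:30, 10:15-10:30, 10:45-13:15.
Ben ∩ Carol ∩ Ravi ∩ Rina ∩ Zane: 08:30-09:30, 10:15-10:30, 10:45-12:30.
Ben ∩ Carol ∩ Ravi ∩ Rina ∩ Zane ∩ Chen: 08:30-09:30, 10:15-10:30, 10:45-12:30.
The first common window of at least 90 minutes is 10:45-12:30, so the earliest start is 10:45.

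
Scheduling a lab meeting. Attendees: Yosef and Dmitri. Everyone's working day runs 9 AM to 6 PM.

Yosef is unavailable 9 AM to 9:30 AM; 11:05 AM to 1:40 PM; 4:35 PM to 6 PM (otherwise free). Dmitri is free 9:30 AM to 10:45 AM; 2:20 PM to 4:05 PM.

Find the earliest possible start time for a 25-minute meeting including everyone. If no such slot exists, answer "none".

09:30

Yosef free: 09:30-11:05, 13:40-16:35 (invert busy blocks within the working day).
Dmitri free: 09:30-10:45, 14:20-16:05.
Yosef ∩ Dmitri: 09:30-10:45, 14:20-16:05.
The first common window of at least 25 minutes is 09:30-10:45, so the earliest start is 09:30.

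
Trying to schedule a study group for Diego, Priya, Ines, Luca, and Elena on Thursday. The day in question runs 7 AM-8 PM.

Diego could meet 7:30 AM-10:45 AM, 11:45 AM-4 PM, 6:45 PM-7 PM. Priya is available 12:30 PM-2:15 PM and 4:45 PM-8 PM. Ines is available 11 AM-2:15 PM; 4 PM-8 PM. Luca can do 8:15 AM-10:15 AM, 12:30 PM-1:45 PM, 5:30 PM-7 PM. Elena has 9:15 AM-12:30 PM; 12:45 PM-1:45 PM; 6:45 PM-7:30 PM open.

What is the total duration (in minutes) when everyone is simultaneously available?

Diego ∩ Priya: 12:30-14:15, 18:45-19:00.
Diego ∩ Priya ∩ Ines: 12:30-14:15, 18:45-19:00.
Diego ∩ Priya ∩ Ines ∩ Luca: 12:30-13:45, 18:45-19:00.
Diego ∩ Priya ∩ Ines ∩ Luca ∩ Elena: 12:45-13:45, 18:45-19:00.
Summing the common windows: 60 + 15 = 75 minutes.

75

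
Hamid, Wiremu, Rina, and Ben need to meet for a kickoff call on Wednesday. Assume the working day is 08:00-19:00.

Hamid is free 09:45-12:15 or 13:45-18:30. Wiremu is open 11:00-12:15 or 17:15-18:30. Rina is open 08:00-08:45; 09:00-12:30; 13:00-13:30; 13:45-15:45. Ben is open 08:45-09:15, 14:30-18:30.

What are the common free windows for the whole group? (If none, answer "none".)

none

Hamid ∩ Wiremu: 11:00-12:15, 17:15-18:30.
Hamid ∩ Wiremu ∩ Rina: 11:00-12:15.
Hamid ∩ Wiremu ∩ Rina ∩ Ben: ∅.
There is no time when everyone is free.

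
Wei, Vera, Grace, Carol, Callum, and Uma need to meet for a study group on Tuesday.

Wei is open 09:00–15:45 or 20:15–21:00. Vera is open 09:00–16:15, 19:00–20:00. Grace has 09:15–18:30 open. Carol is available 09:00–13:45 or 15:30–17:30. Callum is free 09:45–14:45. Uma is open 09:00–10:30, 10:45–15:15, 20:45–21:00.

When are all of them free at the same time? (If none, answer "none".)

Wei ∩ Vera: 09:00-15:45.
Wei ∩ Vera ∩ Grace: 09:15-15:45.
Wei ∩ Vera ∩ Grace ∩ Carol: 09:15-13:45, 15:30-15:45.
Wei ∩ Vera ∩ Grace ∩ Carol ∩ Callum: 09:45-13:45.
Wei ∩ Vera ∩ Grace ∩ Carol ∩ Callum ∩ Uma: 09:45-10:30, 10:45-13:45.
So the common availability across everyone is 09:45-10:30, 10:45-13:45.

09:45-10:30, 10:45-13:45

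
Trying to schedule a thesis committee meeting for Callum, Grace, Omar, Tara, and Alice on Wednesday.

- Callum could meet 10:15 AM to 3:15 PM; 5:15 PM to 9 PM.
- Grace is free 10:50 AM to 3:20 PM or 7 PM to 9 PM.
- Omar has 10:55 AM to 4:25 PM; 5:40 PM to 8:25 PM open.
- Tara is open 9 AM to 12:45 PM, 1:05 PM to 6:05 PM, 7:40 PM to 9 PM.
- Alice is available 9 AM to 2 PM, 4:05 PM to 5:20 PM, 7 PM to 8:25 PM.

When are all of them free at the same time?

10:55-12:45, 13:05-14:00, 19:40-20:25

Callum ∩ Grace: 10:50-15:15, 19:00-21:00.
Callum ∩ Grace ∩ Omar: 10:55-15:15, 19:00-20:25.
Callum ∩ Grace ∩ Omar ∩ Tara: 10:55-12:45, 13:05-15:15, 19:40-20:25.
Callum ∩ Grace ∩ Omar ∩ Tara ∩ Alice: 10:55-12:45, 13:05-14:00, 19:40-20:25.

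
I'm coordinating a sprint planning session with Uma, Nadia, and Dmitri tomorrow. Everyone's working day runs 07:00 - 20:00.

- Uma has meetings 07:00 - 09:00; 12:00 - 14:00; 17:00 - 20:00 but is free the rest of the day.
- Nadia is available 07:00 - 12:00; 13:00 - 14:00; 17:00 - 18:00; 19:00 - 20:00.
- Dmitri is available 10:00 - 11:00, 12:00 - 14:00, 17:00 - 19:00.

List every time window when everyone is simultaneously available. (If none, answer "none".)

Uma free: 09:00-12:00, 14:00-17:00 (invert busy blocks within the working day).
Nadia free: 07:00-12:00, 13:00-14:00, 17:00-18:00, 19:00-20:00.
Dmitri free: 10:00-11:00, 12:00-14:00, 17:00-19:00.
Uma ∩ Nadia: 09:00-12:00.
Uma ∩ Nadia ∩ Dmitri: 10:00-11:00.

10:00-11:00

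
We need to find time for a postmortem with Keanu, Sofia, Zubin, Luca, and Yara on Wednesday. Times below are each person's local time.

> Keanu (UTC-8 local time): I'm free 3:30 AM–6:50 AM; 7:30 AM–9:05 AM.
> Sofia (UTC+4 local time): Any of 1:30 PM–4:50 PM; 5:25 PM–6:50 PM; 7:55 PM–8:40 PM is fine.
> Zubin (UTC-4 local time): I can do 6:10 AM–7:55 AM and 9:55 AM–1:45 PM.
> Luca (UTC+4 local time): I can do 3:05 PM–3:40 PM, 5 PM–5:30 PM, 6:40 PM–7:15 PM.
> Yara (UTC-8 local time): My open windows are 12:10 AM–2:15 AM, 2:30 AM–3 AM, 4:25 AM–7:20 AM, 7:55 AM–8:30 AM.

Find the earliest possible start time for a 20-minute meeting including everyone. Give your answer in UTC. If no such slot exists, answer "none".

none

Keanu in UTC: 11:30-14:50, 15:30-17:05 (add 8h to convert from UTC-8).
Sofia in UTC: 09:30-12:50, 13:25-14:50, 15:55-16:40 (subtract 4h to convert from UTC+4).
Zubin in UTC: 10:10-11:55, 13:55-17:45 (add 4h to convert from UTC-4).
Luca in UTC: 11:05-11:40, 13:00-13:30, 14:40-15:15 (subtract 4h to convert from UTC+4).
Yara in UTC: 08:10-10:15, 10:30-11:00, 12:25-15:20, 15:55-16:30 (add 8h to convert from UTC-8).
Keanu ∩ Sofia: 11:30-12:50, 13:25-14:50, 15:55-16:40.
Keanu ∩ Sofia ∩ Zubin: 11:30-11:55, 13:55-14:50, 15:55-16:40.
Keanu ∩ Sofia ∩ Zubin ∩ Luca: 11:30-11:40, 14:40-14:50.
Keanu ∩ Sofia ∩ Zubin ∩ Luca ∩ Yara: 14:40-14:50.
No common window is at least 20 minutes long.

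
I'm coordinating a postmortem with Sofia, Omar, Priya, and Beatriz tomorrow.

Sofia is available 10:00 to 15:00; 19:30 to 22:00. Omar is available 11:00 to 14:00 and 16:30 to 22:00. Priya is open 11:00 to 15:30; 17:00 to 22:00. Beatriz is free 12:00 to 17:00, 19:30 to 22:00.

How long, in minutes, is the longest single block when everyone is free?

Sofia ∩ Omar: 11:00-14:00, 19:30-22:00.
Sofia ∩ Omar ∩ Priya: 11:00-14:00, 19:30-22:00.
Sofia ∩ Omar ∩ Priya ∩ Beatriz: 12:00-14:00, 19:30-22:00.
The longest is 19:30-22:00 at 150 minutes.

150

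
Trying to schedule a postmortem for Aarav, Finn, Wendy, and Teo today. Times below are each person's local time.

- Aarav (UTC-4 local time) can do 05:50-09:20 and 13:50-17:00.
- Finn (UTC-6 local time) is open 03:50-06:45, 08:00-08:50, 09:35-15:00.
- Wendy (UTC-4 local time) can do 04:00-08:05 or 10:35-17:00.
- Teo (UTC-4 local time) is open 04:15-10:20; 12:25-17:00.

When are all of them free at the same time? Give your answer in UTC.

09:50-12:05, 17:50-21:00

Aarav in UTC: 09:50-13:20, 17:50-21:00 (add 4h to convert from UTC-4).
Finn in UTC: 09:50-12:45, 14:00-14:50, 15:35-21:00 (add 6h to convert from UTC-6).
Wendy in UTC: 08:00-12:05, 14:35-21:00 (add 4h to convert from UTC-4).
Teo in UTC: 08:15-14:20, 16:25-21:00 (add 4h to convert from UTC-4).
Aarav ∩ Finn: 09:50-12:45, 17:50-21:00.
Aarav ∩ Finn ∩ Wendy: 09:50-12:05, 17:50-21:00.
Aarav ∩ Finn ∩ Wendy ∩ Teo: 09:50-12:05, 17:50-21:00.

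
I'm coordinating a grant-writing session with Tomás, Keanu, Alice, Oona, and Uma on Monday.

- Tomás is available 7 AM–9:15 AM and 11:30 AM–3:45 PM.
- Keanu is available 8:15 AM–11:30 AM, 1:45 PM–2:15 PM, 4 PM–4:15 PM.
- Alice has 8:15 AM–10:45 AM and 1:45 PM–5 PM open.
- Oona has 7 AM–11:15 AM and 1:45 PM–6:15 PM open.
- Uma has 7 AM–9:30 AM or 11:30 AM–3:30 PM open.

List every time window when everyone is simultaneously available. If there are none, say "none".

08:15-09:15, 13:45-14:15

Tomás ∩ Keanu: 08:15-09:15, 13:45-14:15.
Tomás ∩ Keanu ∩ Alice: 08:15-09:15, 13:45-14:15.
Tomás ∩ Keanu ∩ Alice ∩ Oona: 08:15-09:15, 13:45-14:15.
Tomás ∩ Keanu ∩ Alice ∩ Oona ∩ Uma: 08:15-09:15, 13:45-14:15.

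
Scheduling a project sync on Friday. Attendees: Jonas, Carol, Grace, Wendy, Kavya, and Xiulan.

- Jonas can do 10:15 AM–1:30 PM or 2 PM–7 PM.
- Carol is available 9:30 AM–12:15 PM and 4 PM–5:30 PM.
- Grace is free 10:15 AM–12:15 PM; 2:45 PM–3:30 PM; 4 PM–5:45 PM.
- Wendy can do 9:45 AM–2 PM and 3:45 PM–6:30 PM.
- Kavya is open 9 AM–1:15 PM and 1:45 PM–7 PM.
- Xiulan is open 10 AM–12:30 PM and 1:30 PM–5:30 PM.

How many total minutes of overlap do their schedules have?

Jonas ∩ Carol: 10:15-12:15, 16:00-17:30.
Jonas ∩ Carol ∩ Grace: 10:15-12:15, 16:00-17:30.
Jonas ∩ Carol ∩ Grace ∩ Wendy: 10:15-12:15, 16:00-17:30.
Jonas ∩ Carol ∩ Grace ∩ Wendy ∩ Kavya: 10:15-12:15, 16:00-17:30.
Jonas ∩ Carol ∩ Grace ∩ Wendy ∩ Kavya ∩ Xiulan: 10:15-12:15, 16:00-17:30.
Those are the intersection windows.
Summing the common windows: 120 + 90 = 210 minutes.

210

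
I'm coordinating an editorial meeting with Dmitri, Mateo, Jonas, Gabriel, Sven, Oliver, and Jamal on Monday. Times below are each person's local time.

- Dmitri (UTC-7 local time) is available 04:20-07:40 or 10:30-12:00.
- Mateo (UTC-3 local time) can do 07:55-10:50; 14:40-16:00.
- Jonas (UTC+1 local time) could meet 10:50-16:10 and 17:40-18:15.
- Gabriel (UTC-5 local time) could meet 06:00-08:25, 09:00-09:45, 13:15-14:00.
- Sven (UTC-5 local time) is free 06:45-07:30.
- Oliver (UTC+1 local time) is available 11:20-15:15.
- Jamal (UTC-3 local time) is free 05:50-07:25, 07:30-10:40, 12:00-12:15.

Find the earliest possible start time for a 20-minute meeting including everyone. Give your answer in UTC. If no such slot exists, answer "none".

Dmitri in UTC: 11:20-14:40, 17:30-19:00 (add 7h to convert from UTC-7).
Mateo in UTC: 10:55-13:50, 17:40-19:00 (add 3h to convert from UTC-3).
Jonas in UTC: 09:50-15:10, 16:40-17:15 (subtract 1h to convert from UTC+1).
Gabriel in UTC: 11:00-13:25, 14:00-14:45, 18:15-19:00 (add 5h to convert from UTC-5).
Sven in UTC: 11:45-12:30 (add 5h to convert from UTC-5).
Oliver in UTC: 10:20-14:15 (subtract 1h to convert from UTC+1).
Jamal in UTC: 08:50-10:25, 10:30-13:40, 15:00-15:15 (add 3h to convert from UTC-3).
Dmitri ∩ Mateo: 11:20-13:50, 17:40-19:00.
Dmitri ∩ Mateo ∩ Jonas: 11:20-13:50.
Dmitri ∩ Mateo ∩ Jonas ∩ Gabriel: 11:20-13:25.
Dmitri ∩ Mateo ∩ Jonas ∩ Gabriel ∩ Sven: 11:45-12:30.
Dmitri ∩ Mateo ∩ Jonas ∩ Gabriel ∩ Sven ∩ Oliver: 11:45-12:30.
Dmitri ∩ Mateo ∩ Jonas ∩ Gabriel ∩ Sven ∩ Oliver ∩ Jamal: 11:45-12:30.
The first common window of at least 20 minutes is 11:45-12:30, so the earliest start is 11:45.

11:45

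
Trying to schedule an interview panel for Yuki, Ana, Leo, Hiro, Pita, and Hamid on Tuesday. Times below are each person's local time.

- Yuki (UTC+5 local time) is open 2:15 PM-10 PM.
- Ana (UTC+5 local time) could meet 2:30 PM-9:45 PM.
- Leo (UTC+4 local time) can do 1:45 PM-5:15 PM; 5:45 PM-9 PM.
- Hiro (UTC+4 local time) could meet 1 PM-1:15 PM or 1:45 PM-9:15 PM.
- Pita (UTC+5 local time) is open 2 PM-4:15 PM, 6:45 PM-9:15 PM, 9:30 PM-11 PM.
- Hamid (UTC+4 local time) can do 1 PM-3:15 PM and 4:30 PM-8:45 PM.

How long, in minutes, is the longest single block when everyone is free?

Yuki in UTC: 09:15-17:00 (subtract 5h to convert from UTC+5).
Ana in UTC: 09:30-16:45 (subtract 5h to convert from UTC+5).
Leo in UTC: 09:45-13:15, 13:45-17:00 (subtract 4h to convert from UTC+4).
Hiro in UTC: 09:00-09:15, 09:45-17:15 (subtract 4h to convert from UTC+4).
Pita in UTC: 09:00-11:15, 13:45-16:15, 16:30-18:00 (subtract 5h to convert from UTC+5).
Hamid in UTC: 09:00-11:15, 12:30-16:45 (subtract 4h to convert from UTC+4).
Yuki ∩ Ana: 09:30-16:45.
Yuki ∩ Ana ∩ Leo: 09:45-13:15, 13:45-16:45.
Yuki ∩ Ana ∩ Leo ∩ Hiro: 09:45-13:15, 13:45-16:45.
Yuki ∩ Ana ∩ Leo ∩ Hiro ∩ Pita: 09:45-11:15, 13:45-16:15, 16:30-16:45.
Yuki ∩ Ana ∩ Leo ∩ Hiro ∩ Pita ∩ Hamid: 09:45-11:15, 13:45-16:15, 16:30-16:45.
The longest is 13:45-16:15 at 150 minutes.

150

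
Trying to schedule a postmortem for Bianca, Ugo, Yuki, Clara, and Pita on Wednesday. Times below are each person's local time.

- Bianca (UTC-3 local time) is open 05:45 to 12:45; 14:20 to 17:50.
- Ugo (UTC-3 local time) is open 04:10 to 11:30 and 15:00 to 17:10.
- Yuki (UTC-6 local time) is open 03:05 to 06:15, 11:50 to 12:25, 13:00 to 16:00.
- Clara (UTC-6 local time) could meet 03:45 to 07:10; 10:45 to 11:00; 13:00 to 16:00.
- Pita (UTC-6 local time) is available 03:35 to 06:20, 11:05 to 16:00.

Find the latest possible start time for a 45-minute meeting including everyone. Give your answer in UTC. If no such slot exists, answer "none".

Bianca in UTC: 08:45-15:45, 17:20-20:50 (add 3h to convert from UTC-3).
Ugo in UTC: 07:10-14:30, 18:00-20:10 (add 3h to convert from UTC-3).
Yuki in UTC: 09:05-12:15, 17:50-18:25, 19:00-22:00 (add 6h to convert from UTC-6).
Clara in UTC: 09:45-13:10, 16:45-17:00, 19:00-22:00 (add 6h to convert from UTC-6).
Pita in UTC: 09:35-12:20, 17:05-22:00 (add 6h to convert from UTC-6).
Bianca ∩ Ugo: 08:45-14:30, 18:00-20:10.
Bianca ∩ Ugo ∩ Yuki: 09:05-12:15, 18:00-18:25, 19:00-20:10.
Bianca ∩ Ugo ∩ Yuki ∩ Clara: 09:45-12:15, 19:00-20:10.
Bianca ∩ Ugo ∩ Yuki ∩ Clara ∩ Pita: 09:45-12:15, 19:00-20:10.
The last common window of at least 45 minutes is 19:00-20:10; a 45-minute meeting can start as late as 19:25 and still end by 20:10.

19:25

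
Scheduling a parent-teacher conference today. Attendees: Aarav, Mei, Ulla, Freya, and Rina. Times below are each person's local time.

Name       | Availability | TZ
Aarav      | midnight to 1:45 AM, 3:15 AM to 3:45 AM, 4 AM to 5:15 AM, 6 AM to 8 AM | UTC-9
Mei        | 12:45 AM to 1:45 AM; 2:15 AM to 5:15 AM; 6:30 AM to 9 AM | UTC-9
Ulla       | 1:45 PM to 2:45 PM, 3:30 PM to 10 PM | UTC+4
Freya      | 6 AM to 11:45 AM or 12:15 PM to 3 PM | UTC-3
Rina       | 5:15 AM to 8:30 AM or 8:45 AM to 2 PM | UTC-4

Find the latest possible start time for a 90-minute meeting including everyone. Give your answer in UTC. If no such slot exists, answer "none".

Aarav in UTC: 09:00-10:45, 12:15-12:45, 13:00-14:15, 15:00-17:00 (add 9h to convert from UTC-9).
Mei in UTC: 09:45-10:45, 11:15-14:15, 15:30-18:00 (add 9h to convert from UTC-9).
Ulla in UTC: 09:45-10:45, 11:30-18:00 (subtract 4h to convert from UTC+4).
Freya in UTC: 09:00-14:45, 15:15-18:00 (add 3h to convert from UTC-3).
Rina in UTC: 09:15-12:30, 12:45-18:00 (add 4h to convert from UTC-4).
Aarav ∩ Mei: 09:45-10:45, 12:15-12:45, 13:00-14:15, 15:30-17:00.
Aarav ∩ Mei ∩ Ulla: 09:45-10:45, 12:15-12:45, 13:00-14:15, 15:30-17:00.
Aarav ∩ Mei ∩ Ulla ∩ Freya: 09:45-10:45, 12:15-12:45, 13:00-14:15, 15:30-17:00.
Aarav ∩ Mei ∩ Ulla ∩ Freya ∩ Rina: 09:45-10:45, 12:15-12:30, 13:00-14:15, 15:30-17:00.
Those are the intersection windows.
The last common window of at least 90 minutes is 15:30-17:00; a 90-minute meeting can start as late as 15:30 and still end by 17:00.

15:30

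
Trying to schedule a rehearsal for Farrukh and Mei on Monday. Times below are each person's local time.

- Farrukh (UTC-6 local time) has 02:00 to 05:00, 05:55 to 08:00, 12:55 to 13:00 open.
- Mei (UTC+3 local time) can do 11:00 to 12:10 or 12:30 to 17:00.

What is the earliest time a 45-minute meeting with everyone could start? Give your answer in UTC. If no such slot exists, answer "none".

08:00

Farrukh in UTC: 08:00-11:00, 11:55-14:00, 18:55-19:00 (add 6h to convert from UTC-6).
Mei in UTC: 08:00-09:10, 09:30-14:00 (subtract 3h to convert from UTC+3).
Farrukh ∩ Mei: 08:00-09:10, 09:30-11:00, 11:55-14:00.
Those are the intersection windows.
The first common window of at least 45 minutes is 08:00-09:10, so the earliest start is 08:00.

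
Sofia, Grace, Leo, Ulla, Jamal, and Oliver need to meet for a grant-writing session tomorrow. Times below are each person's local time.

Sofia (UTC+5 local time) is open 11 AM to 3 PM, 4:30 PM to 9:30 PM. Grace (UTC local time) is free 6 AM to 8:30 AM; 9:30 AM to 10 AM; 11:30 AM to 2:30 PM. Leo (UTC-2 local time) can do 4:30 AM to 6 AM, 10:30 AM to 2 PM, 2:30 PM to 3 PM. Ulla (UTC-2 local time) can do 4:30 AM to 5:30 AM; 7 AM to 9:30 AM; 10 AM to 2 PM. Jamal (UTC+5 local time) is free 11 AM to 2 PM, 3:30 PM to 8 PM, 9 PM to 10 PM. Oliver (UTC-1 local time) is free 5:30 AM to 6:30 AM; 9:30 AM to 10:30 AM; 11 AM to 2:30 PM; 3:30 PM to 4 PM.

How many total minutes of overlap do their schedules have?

Sofia in UTC: 06:00-10:00, 11:30-16:30 (subtract 5h to convert from UTC+5).
Grace in UTC: 06:00-08:30, 09:30-10:00, 11:30-14:30.
Leo in UTC: 06:30-08:00, 12:30-16:00, 16:30-17:00 (add 2h to convert from UTC-2).
Ulla in UTC: 06:30-07:30, 09:00-11:30, 12:00-16:00 (add 2h to convert from UTC-2).
Jamal in UTC: 06:00-09:00, 10:30-15:00, 16:00-17:00 (subtract 5h to convert from UTC+5).
Oliver in UTC: 06:30-07:30, 10:30-11:30, 12:00-15:30, 16:30-17:00 (add 1h to convert from UTC-1).
Sofia ∩ Grace: 06:00-08:30, 09:30-10:00, 11:30-14:30.
Sofia ∩ Grace ∩ Leo: 06:30-08:00, 12:30-14:30.
Sofia ∩ Grace ∩ Leo ∩ Ulla: 06:30-07:30, 12:30-14:30.
Sofia ∩ Grace ∩ Leo ∩ Ulla ∩ Jamal: 06:30-07:30, 12:30-14:30.
Sofia ∩ Grace ∩ Leo ∩ Ulla ∩ Jamal ∩ Oliver: 06:30-07:30, 12:30-14:30.
Summing the common windows: 60 + 120 = 180 minutes.

180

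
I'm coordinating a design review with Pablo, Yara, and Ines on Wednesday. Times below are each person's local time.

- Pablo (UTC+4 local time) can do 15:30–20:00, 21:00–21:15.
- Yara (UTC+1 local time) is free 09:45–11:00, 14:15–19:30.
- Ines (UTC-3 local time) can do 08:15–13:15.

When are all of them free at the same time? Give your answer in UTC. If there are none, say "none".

13:15-16:00

Pablo in UTC: 11:30-16:00, 17:00-17:15 (subtract 4h to convert from UTC+4).
Yara in UTC: 08:45-10:00, 13:15-18:30 (subtract 1h to convert from UTC+1).
Ines in UTC: 11:15-16:15 (add 3h to convert from UTC-3).
Pablo ∩ Yara: 13:15-16:00, 17:00-17:15.
Pablo ∩ Yara ∩ Ines: 13:15-16:00.
Those are the intersection windows.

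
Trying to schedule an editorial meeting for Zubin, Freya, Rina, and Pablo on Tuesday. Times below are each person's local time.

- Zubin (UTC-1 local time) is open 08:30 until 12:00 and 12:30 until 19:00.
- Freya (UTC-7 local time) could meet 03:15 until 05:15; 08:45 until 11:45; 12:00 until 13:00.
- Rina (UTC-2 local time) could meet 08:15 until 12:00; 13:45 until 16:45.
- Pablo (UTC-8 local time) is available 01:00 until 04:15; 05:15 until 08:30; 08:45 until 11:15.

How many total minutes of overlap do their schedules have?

285

Zubin in UTC: 09:30-13:00, 13:30-20:00 (add 1h to convert from UTC-1).
Freya in UTC: 10:15-12:15, 15:45-18:45, 19:00-20:00 (add 7h to convert from UTC-7).
Rina in UTC: 10:15-14:00, 15:45-18:45 (add 2h to convert from UTC-2).
Pablo in UTC: 09:00-12:15, 13:15-16:30, 16:45-19:15 (add 8h to convert from UTC-8).
Zubin ∩ Freya: 10:15-12:15, 15:45-18:45, 19:00-20:00.
Zubin ∩ Freya ∩ Rina: 10:15-12:15, 15:45-18:45.
Zubin ∩ Freya ∩ Rina ∩ Pablo: 10:15-12:15, 15:45-16:30, 16:45-18:45.
Summing the common windows: 120 + 45 + 120 = 285 minutes.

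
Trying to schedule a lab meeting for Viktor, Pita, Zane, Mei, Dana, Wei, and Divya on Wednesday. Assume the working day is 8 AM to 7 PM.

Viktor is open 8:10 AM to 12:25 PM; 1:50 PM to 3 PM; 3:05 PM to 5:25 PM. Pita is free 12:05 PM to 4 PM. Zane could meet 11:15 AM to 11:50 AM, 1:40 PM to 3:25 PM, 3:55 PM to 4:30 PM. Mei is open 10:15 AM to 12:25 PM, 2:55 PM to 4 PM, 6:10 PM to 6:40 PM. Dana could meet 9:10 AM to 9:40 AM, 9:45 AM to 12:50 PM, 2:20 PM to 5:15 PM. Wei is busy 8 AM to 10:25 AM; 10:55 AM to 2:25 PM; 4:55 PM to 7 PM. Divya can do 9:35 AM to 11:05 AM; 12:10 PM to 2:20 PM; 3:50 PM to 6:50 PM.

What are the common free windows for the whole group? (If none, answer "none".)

Viktor free: 08:10-12:25, 13:50-15:00, 15:05-17:25.
Pita free: 12:05-16:00.
Zane free: 11:15-11:50, 13:40-15:25, 15:55-16:30.
Mei free: 10:15-12:25, 14:55-16:00, 18:10-18:40.
Dana free: 09:10-09:40, 09:45-12:50, 14:20-17:15.
Wei free: 10:25-10:55, 14:25-16:55 (invert busy blocks within the working day).
Divya free: 09:35-11:05, 12:10-14:20, 15:50-18:50.
Viktor ∩ Pita: 12:05-12:25, 13:50-15:00, 15:05-16:00.
Viktor ∩ Pita ∩ Zane: 13:50-15:00, 15:05-15:25, 15:55-16:00.
Viktor ∩ Pita ∩ Zane ∩ Mei: 14:55-15:00, 15:05-15:25, 15:55-16:00.
Viktor ∩ Pita ∩ Zane ∩ Mei ∩ Dana: 14:55-15:00, 15:05-15:25, 15:55-16:00.
Viktor ∩ Pita ∩ Zane ∩ Mei ∩ Dana ∩ Wei: 14:55-15:00, 15:05-15:25, 15:55-16:00.
Viktor ∩ Pita ∩ Zane ∩ Mei ∩ Dana ∩ Wei ∩ Divya: 15:55-16:00.
Those are the intersection windows.

15:55-16:00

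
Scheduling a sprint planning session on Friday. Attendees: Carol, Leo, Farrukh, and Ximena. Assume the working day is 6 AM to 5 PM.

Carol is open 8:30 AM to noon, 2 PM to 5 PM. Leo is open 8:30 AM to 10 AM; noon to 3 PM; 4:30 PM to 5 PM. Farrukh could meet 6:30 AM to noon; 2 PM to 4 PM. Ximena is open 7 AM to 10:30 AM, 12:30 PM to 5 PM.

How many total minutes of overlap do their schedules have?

150

Carol ∩ Leo: 08:30-10:00, 14:00-15:00, 16:30-17:00.
Carol ∩ Leo ∩ Farrukh: 08:30-10:00, 14:00-15:00.
Carol ∩ Leo ∩ Farrukh ∩ Ximena: 08:30-10:00, 14:00-15:00.
So the common availability across everyone is 08:30-10:00, 14:00-15:00.
Summing the common windows: 90 + 60 = 150 minutes.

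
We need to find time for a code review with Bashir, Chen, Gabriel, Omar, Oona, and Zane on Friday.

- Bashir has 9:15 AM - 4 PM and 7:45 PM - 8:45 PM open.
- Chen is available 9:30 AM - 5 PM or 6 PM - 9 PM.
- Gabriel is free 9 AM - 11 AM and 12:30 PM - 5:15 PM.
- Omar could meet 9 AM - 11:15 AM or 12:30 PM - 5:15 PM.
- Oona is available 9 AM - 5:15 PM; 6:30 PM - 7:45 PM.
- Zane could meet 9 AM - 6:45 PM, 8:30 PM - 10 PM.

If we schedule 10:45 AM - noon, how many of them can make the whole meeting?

Bashir, Chen, Oona, and Zane can make the full 10:45-12:00 slot — that's 4.

4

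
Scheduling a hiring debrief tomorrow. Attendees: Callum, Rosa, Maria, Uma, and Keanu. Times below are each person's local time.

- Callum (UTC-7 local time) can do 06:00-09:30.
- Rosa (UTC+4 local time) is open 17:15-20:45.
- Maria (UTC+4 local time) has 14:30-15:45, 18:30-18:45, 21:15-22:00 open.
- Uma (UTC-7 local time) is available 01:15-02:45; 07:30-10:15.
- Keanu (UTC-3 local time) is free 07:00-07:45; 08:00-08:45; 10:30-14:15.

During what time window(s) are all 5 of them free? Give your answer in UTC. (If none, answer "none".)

Callum in UTC: 13:00-16:30 (add 7h to convert from UTC-7).
Rosa in UTC: 13:15-16:45 (subtract 4h to convert from UTC+4).
Maria in UTC: 10:30-11:45, 14:30-14:45, 17:15-18:00 (subtract 4h to convert from UTC+4).
Uma in UTC: 08:15-09:45, 14:30-17:15 (add 7h to convert from UTC-7).
Keanu in UTC: 10:00-10:45, 11:00-11:45, 13:30-17:15 (add 3h to convert from UTC-3).
Callum ∩ Rosa: 13:15-16:30.
Callum ∩ Rosa ∩ Maria: 14:30-14:45.
Callum ∩ Rosa ∩ Maria ∩ Uma: 14:30-14:45.
Callum ∩ Rosa ∩ Maria ∩ Uma ∩ Keanu: 14:30-14:45.

14:30-14:45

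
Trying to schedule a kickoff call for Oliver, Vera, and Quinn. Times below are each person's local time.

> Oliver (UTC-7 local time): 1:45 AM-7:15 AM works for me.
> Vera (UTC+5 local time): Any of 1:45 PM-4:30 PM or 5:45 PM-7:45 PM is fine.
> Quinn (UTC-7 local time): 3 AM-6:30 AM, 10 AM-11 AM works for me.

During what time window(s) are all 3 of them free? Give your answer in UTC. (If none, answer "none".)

Oliver in UTC: 08:45-14:15 (add 7h to convert from UTC-7).
Vera in UTC: 08:45-11:30, 12:45-14:45 (subtract 5h to convert from UTC+5).
Quinn in UTC: 10:00-13:30, 17:00-18:00 (add 7h to convert from UTC-7).
Oliver ∩ Vera: 08:45-11:30, 12:45-14:15.
Oliver ∩ Vera ∩ Quinn: 10:00-11:30, 12:45-13:30.

10:00-11:30, 12:45-13:30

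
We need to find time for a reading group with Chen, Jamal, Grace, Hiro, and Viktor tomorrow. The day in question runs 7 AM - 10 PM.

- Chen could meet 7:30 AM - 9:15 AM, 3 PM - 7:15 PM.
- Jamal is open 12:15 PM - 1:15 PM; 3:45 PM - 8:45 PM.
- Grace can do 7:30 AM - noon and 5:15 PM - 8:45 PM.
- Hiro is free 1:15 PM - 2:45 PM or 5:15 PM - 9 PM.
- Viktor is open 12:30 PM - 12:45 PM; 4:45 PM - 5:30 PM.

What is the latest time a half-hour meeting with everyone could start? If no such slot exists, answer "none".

Chen ∩ Jamal: 15:45-19:15.
Chen ∩ Jamal ∩ Grace: 17:15-19:15.
Chen ∩ Jamal ∩ Grace ∩ Hiro: 17:15-19:15.
Chen ∩ Jamal ∩ Grace ∩ Hiro ∩ Viktor: 17:15-17:30.
No common window is at least 30 minutes long.

none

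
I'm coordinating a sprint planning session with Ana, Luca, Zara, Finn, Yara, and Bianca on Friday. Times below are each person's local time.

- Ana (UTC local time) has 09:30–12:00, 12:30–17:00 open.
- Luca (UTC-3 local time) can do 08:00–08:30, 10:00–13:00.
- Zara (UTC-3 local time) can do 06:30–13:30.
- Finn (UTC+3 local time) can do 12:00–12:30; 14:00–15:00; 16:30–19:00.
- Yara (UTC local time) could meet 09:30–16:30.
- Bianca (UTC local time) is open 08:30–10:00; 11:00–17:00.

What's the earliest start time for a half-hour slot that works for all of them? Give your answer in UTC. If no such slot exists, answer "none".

Ana in UTC: 09:30-12:00, 12:30-17:00.
Luca in UTC: 11:00-11:30, 13:00-16:00 (add 3h to convert from UTC-3).
Zara in UTC: 09:30-16:30 (add 3h to convert from UTC-3).
Finn in UTC: 09:00-09:30, 11:00-12:00, 13:30-16:00 (subtract 3h to convert from UTC+3).
Yara in UTC: 09:30-16:30.
Bianca in UTC: 08:30-10:00, 11:00-17:00.
Ana ∩ Luca: 11:00-11:30, 13:00-16:00.
Ana ∩ Luca ∩ Zara: 11:00-11:30, 13:00-16:00.
Ana ∩ Luca ∩ Zara ∩ Finn: 11:00-11:30, 13:30-16:00.
Ana ∩ Luca ∩ Zara ∩ Finn ∩ Yara: 11:00-11:30, 13:30-16:00.
Ana ∩ Luca ∩ Zara ∩ Finn ∩ Yara ∩ Bianca: 11:00-11:30, 13:30-16:00.
The first common window of at least 30 minutes is 11:00-11:30, so the earliest start is 11:00.

11:00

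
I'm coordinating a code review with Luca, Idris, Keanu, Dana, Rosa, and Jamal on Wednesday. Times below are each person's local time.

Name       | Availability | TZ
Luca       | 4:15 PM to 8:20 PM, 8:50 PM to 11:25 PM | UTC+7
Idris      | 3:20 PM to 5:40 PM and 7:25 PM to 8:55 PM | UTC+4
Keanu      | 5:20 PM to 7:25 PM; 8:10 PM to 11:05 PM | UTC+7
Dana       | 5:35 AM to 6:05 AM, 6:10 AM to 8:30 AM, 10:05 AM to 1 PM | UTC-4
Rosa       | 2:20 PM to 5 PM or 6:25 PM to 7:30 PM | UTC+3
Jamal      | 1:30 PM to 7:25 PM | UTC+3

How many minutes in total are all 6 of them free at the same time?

105

Luca in UTC: 09:15-13:20, 13:50-16:25 (subtract 7h to convert from UTC+7).
Idris in UTC: 11:20-13:40, 15:25-16:55 (subtract 4h to convert from UTC+4).
Keanu in UTC: 10:20-12:25, 13:10-16:05 (subtract 7h to convert from UTC+7).
Dana in UTC: 09:35-10:05, 10:10-12:30, 14:05-17:00 (add 4h to convert from UTC-4).
Rosa in UTC: 11:20-14:00, 15:25-16:30 (subtract 3h to convert from UTC+3).
Jamal in UTC: 10:30-16:25 (subtract 3h to convert from UTC+3).
Luca ∩ Idris: 11:20-13:20, 15:25-16:25.
Luca ∩ Idris ∩ Keanu: 11:20-12:25, 13:10-13:20, 15:25-16:05.
Luca ∩ Idris ∩ Keanu ∩ Dana: 11:20-12:25, 15:25-16:05.
Luca ∩ Idris ∩ Keanu ∩ Dana ∩ Rosa: 11:20-12:25, 15:25-16:05.
Luca ∩ Idris ∩ Keanu ∩ Dana ∩ Rosa ∩ Jamal: 11:20-12:25, 15:25-16:05.
Summing the common windows: 65 + 40 = 105 minutes.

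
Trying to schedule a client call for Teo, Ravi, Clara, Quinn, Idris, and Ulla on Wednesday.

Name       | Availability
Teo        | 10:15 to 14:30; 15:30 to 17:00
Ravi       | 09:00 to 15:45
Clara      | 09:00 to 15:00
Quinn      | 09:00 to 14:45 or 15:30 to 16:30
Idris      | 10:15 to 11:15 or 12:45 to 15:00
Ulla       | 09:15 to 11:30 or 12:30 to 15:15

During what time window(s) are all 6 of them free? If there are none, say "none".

Teo ∩ Ravi: 10:15-14:30, 15:30-15:45.
Teo ∩ Ravi ∩ Clara: 10:15-14:30.
Teo ∩ Ravi ∩ Clara ∩ Quinn: 10:15-14:30.
Teo ∩ Ravi ∩ Clara ∩ Quinn ∩ Idris: 10:15-11:15, 12:45-14:30.
Teo ∩ Ravi ∩ Clara ∩ Quinn ∩ Idris ∩ Ulla: 10:15-11:15, 12:45-14:30.
Those are the intersection windows.

10:15-11:15, 12:45-14:30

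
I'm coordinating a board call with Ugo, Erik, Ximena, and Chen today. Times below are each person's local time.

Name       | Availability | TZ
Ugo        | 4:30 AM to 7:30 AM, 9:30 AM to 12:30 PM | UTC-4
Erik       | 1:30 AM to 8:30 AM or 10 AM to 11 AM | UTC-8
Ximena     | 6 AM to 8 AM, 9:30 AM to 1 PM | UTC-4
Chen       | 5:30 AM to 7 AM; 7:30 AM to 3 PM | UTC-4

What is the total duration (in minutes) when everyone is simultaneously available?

240

Ugo in UTC: 08:30-11:30, 13:30-16:30 (add 4h to convert from UTC-4).
Erik in UTC: 09:30-16:30, 18:00-19:00 (add 8h to convert from UTC-8).
Ximena in UTC: 10:00-12:00, 13:30-17:00 (add 4h to convert from UTC-4).
Chen in UTC: 09:30-11:00, 11:30-19:00 (add 4h to convert from UTC-4).
Ugo ∩ Erik: 09:30-11:30, 13:30-16:30.
Ugo ∩ Erik ∩ Ximena: 10:00-11:30, 13:30-16:30.
Ugo ∩ Erik ∩ Ximena ∩ Chen: 10:00-11:00, 13:30-16:30.
Summing the common windows: 60 + 180 = 240 minutes.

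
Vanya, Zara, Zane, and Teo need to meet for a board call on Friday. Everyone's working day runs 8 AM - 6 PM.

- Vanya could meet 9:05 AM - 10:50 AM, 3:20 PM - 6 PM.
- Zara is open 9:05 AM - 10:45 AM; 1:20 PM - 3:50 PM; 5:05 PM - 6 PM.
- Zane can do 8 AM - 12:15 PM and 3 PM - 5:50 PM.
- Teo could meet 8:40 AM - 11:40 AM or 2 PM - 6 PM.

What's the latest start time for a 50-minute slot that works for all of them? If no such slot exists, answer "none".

09:55

Vanya ∩ Zara: 09:05-10:45, 15:20-15:50, 17:05-18:00.
Vanya ∩ Zara ∩ Zane: 09:05-10:45, 15:20-15:50, 17:05-17:50.
Vanya ∩ Zara ∩ Zane ∩ Teo: 09:05-10:45, 15:20-15:50, 17:05-17:50.
Those are the intersection windows.
The last common window of at least 50 minutes is 09:05-10:45; a 50-minute meeting can start as late as 09:55 and still end by 10:45.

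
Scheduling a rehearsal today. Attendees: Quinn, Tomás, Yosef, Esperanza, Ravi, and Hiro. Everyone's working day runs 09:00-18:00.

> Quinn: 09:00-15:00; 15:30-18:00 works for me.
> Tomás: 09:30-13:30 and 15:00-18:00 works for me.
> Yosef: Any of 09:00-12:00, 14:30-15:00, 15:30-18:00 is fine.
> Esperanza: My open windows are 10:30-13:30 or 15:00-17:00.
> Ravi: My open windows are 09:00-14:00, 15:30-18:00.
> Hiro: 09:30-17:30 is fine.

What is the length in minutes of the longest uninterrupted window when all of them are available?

Quinn ∩ Tomás: 09:30-13:30, 15:30-18:00.
Quinn ∩ Tomás ∩ Yosef: 09:30-12:00, 15:30-18:00.
Quinn ∩ Tomás ∩ Yosef ∩ Esperanza: 10:30-12:00, 15:30-17:00.
Quinn ∩ Tomás ∩ Yosef ∩ Esperanza ∩ Ravi: 10:30-12:00, 15:30-17:00.
Quinn ∩ Tomás ∩ Yosef ∩ Esperanza ∩ Ravi ∩ Hiro: 10:30-12:00, 15:30-17:00.
The longest is 10:30-12:00 at 90 minutes.

90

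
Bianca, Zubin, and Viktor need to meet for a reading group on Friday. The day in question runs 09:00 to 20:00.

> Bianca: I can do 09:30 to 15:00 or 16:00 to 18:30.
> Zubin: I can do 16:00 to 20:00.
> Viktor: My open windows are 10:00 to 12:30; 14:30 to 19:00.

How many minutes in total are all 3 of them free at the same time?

150

Bianca ∩ Zubin: 16:00-18:30.
Bianca ∩ Zubin ∩ Viktor: 16:00-18:30.
So the common availability across everyone is 16:00-18:30.
That's a single block of 150 minutes.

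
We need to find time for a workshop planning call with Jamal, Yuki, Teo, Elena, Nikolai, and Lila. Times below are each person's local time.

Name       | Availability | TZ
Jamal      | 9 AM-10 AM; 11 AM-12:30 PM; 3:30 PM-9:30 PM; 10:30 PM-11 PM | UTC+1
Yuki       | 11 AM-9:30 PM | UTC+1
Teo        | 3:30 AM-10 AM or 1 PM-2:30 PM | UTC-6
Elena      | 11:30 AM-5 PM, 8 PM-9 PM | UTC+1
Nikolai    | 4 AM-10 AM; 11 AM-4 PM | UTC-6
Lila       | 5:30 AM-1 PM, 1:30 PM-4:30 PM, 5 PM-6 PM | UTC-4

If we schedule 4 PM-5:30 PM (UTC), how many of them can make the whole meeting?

2

Jamal in UTC: 08:00-09:00, 10:00-11:30, 14:30-20:30, 21:30-22:00 (subtract 1h to convert from UTC+1).
Yuki in UTC: 10:00-20:30 (subtract 1h to convert from UTC+1).
Teo in UTC: 09:30-16:00, 19:00-20:30 (add 6h to convert from UTC-6).
Elena in UTC: 10:30-16:00, 19:00-20:00 (subtract 1h to convert from UTC+1).
Nikolai in UTC: 10:00-16:00, 17:00-22:00 (add 6h to convert from UTC-6).
Lila in UTC: 09:30-17:00, 17:30-20:30, 21:00-22:00 (add 4h to convert from UTC-4).
Jamal and Yuki can make the full 16:00-17:30 slot — that's 2.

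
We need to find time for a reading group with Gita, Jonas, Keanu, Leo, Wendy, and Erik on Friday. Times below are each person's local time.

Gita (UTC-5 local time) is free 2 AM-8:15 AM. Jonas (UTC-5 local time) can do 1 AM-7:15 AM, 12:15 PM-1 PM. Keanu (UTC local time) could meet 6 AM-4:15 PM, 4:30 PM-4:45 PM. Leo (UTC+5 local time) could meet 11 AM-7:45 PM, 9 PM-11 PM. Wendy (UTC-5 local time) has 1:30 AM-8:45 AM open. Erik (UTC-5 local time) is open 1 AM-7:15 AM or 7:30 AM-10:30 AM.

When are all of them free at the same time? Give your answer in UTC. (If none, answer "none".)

Gita in UTC: 07:00-13:15 (add 5h to convert from UTC-5).
Jonas in UTC: 06:00-12:15, 17:15-18:00 (add 5h to convert from UTC-5).
Keanu in UTC: 06:00-16:15, 16:30-16:45.
Leo in UTC: 06:00-14:45, 16:00-18:00 (subtract 5h to convert from UTC+5).
Wendy in UTC: 06:30-13:45 (add 5h to convert from UTC-5).
Erik in UTC: 06:00-12:15, 12:30-15:30 (add 5h to convert from UTC-5).
Gita ∩ Jonas: 07:00-12:15.
Gita ∩ Jonas ∩ Keanu: 07:00-12:15.
Gita ∩ Jonas ∩ Keanu ∩ Leo: 07:00-12:15.
Gita ∩ Jonas ∩ Keanu ∩ Leo ∩ Wendy: 07:00-12:15.
Gita ∩ Jonas ∩ Keanu ∩ Leo ∩ Wendy ∩ Erik: 07:00-12:15.

07:00-12:15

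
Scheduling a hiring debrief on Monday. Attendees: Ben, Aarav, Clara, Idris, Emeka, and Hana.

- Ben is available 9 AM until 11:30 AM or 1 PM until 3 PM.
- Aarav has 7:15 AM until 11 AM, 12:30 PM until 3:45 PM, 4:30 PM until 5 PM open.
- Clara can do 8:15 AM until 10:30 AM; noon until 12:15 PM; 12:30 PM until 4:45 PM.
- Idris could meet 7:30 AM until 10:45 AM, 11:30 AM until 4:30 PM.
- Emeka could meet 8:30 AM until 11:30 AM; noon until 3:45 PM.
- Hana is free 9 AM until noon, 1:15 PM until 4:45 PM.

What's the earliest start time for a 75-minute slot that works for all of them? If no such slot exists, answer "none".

09:00

Ben ∩ Aarav: 09:00-11:00, 13:00-15:00.
Ben ∩ Aarav ∩ Clara: 09:00-10:30, 13:00-15:00.
Ben ∩ Aarav ∩ Clara ∩ Idris: 09:00-10:30, 13:00-15:00.
Ben ∩ Aarav ∩ Clara ∩ Idris ∩ Emeka: 09:00-10:30, 13:00-15:00.
Ben ∩ Aarav ∩ Clara ∩ Idris ∩ Emeka ∩ Hana: 09:00-10:30, 13:15-15:00.
Those are the intersection windows.
The first common window of at least 75 minutes is 09:00-10:30, so the earliest start is 09:00.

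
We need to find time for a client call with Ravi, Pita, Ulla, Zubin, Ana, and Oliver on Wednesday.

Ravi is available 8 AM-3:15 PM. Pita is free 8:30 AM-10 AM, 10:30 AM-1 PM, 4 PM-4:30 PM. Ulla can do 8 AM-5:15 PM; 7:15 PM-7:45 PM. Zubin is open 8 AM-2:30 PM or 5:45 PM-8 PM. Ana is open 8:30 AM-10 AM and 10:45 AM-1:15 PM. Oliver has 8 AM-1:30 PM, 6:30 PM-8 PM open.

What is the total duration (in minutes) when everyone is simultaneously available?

Ravi ∩ Pita: 08:30-10:00, 10:30-13:00.
Ravi ∩ Pita ∩ Ulla: 08:30-10:00, 10:30-13:00.
Ravi ∩ Pita ∩ Ulla ∩ Zubin: 08:30-10:00, 10:30-13:00.
Ravi ∩ Pita ∩ Ulla ∩ Zubin ∩ Ana: 08:30-10:00, 10:45-13:00.
Ravi ∩ Pita ∩ Ulla ∩ Zubin ∩ Ana ∩ Oliver: 08:30-10:00, 10:45-13:00.
So the common availability across everyone is 08:30-10:00, 10:45-13:00.
Summing the common windows: 90 + 135 = 225 minutes.

225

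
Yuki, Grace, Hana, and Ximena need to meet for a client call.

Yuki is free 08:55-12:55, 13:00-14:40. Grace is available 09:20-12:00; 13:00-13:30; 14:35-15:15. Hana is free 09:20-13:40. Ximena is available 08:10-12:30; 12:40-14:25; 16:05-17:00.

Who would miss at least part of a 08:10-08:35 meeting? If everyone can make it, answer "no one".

Yuki: not fully free for 08:10-08:35. Grace: not fully free for 08:10-08:35. Hana: not fully free for 08:10-08:35. Ximena: free for 08:10-08:35.

Grace, Hana, Yuki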